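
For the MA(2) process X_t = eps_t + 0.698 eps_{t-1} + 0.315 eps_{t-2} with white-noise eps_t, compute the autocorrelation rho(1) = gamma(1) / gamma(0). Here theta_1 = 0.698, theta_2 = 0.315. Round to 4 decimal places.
\rho(1) = 0.5786

For an MA(q) process with theta_0 = 1, the autocovariance is
  gamma(k) = sigma^2 * sum_{i=0..q-k} theta_i * theta_{i+k},
and rho(k) = gamma(k) / gamma(0). Sigma^2 cancels.
  numerator   = (1)*(0.698) + (0.698)*(0.315) = 0.91787.
  denominator = (1)^2 + (0.698)^2 + (0.315)^2 = 1.586429.
  rho(1) = 0.91787 / 1.586429 = 0.5786.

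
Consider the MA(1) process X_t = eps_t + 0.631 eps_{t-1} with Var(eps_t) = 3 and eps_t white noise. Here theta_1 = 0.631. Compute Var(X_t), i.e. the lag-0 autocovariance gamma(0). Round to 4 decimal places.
\gamma(0) = 4.1945

For an MA(q) process X_t = eps_t + sum_i theta_i eps_{t-i} with
Var(eps_t) = sigma^2, the variance is
  gamma(0) = sigma^2 * (1 + sum_i theta_i^2).
  sum_i theta_i^2 = (0.631)^2 = 0.398161.
  gamma(0) = 3 * (1 + 0.398161) = 3 * 1.398161 = 4.194483, which rounds to 4.1945.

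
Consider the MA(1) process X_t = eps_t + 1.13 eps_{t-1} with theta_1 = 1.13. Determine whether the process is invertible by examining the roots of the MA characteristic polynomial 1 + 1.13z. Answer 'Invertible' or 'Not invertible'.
\text{Not invertible}

The MA(q) characteristic polynomial is P(z) = 1 + 1.13z.
Invertibility requires all roots to lie outside the unit circle, i.e. |z| > 1 for every root.
This is linear in z: 1 + (1.13) z = 0  =>  z = -1/(1.13) = -0.884956,  |z| = 0.884956.
Moduli of all roots: 0.8850.
All moduli strictly greater than 1? No.
Verdict: Not invertible.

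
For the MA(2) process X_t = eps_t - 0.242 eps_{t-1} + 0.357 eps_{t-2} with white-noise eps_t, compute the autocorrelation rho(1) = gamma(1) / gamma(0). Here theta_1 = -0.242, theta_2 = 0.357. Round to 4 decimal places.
\rho(1) = -0.2769

For an MA(q) process with theta_0 = 1, the autocovariance is
  gamma(k) = sigma^2 * sum_{i=0..q-k} theta_i * theta_{i+k},
and rho(k) = gamma(k) / gamma(0). Sigma^2 cancels.
  numerator   = (1)*(-0.242) + (-0.242)*(0.357) = -0.328394.
  denominator = (1)^2 + (-0.242)^2 + (0.357)^2 = 1.186013.
  rho(1) = -0.328394 / 1.186013 = -0.2769.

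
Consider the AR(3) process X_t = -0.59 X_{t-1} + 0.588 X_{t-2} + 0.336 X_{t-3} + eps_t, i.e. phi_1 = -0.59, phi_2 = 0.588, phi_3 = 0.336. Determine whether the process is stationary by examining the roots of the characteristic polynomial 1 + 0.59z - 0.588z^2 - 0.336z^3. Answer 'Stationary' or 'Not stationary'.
\text{Stationary}

The AR(p) characteristic polynomial is P(z) = 1 + 0.59z - 0.588z^2 - 0.336z^3.
Stationarity requires all roots to lie outside the unit circle, i.e. |z| > 1 for every root.
Degree 3: look for a simple real root z0 first, then factor out (1 - z/z0) and solve the remaining quadratic.
Testing z0 = -1.25: P(-1.25) = 1 + (0.59)(-1.25) + (-0.588)(-1.25)^2 + (-0.336)(-1.25)^3
  = 1 + (-0.7375) + (-0.91875) + (0.65625) = 0.  So z_0 = -1.25 is a root, |z_0| = 1.25.
Divide out the factor (1 + 0.8 z) = (1 - z/z0) (since 1/z0 = -0.8):
  P(z) = (1 + 0.8 z)(1 + (-0.21) z + (-0.42) z^2)
  [check: z-coef -0.21 - (-0.8) = 0.59; z^2-coef -0.42 - (-0.8)(-0.21) = -0.588; z^3-coef -(-0.8)(-0.42) = -0.336.]
Remaining roots from the quadratic factor 1 + (-0.21) z + (-0.42) z^2:
  Set 1 + (-0.21) z + (-0.42) z^2 = 0, i.e. a z^2 + b z + c = 0 with a = -0.42, b = -0.21, c = 1.
  Discriminant D = b^2 - 4ac = (-0.21)^2 - 4*(-0.42)*1 = 0.0441 - (-1.68) = 1.7241.
  D >= 0, so the roots are real: z = (-b +/- sqrt(D)) / (2a) = (0.21 +/- 1.31305) / (-0.84).
    z_1 = (0.21 + 1.31305) / (-0.84) = -1.8132,   |z_1| = 1.8132.
    z_2 = (0.21 - 1.31305) / (-0.84) = 1.3132,   |z_2| = 1.3132.
Moduli of all roots: 1.2500, 1.8132, 1.3132.
All moduli strictly greater than 1? Yes.
Verdict: Stationary.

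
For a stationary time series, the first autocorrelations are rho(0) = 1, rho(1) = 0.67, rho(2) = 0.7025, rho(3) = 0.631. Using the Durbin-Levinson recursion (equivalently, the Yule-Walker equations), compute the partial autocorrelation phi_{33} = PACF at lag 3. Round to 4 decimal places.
\phi_{33} = 0.1579

The PACF at lag k is phi_{kk}, the last component of the solution
to the Yule-Walker system G_k phi = r_k where
  (G_k)_{ij} = rho(|i - j|), (r_k)_i = rho(i), i,j = 1..k.
Equivalently, Durbin-Levinson gives phi_{kk} iteratively:
  phi_{11} = rho(1)
  phi_{kk} = [rho(k) - sum_{j=1..k-1} phi_{k-1,j} rho(k-j)]
            / [1 - sum_{j=1..k-1} phi_{k-1,j} rho(j)],
  phi_{k,j} = phi_{k-1,j} - phi_{kk} phi_{k-1,k-j},  j = 1..k-1.
Step k = 1:
  phi_11 = rho(1) = 0.67.
Step k = 2:
  phi_22 = [rho(2) - phi_11 rho(1)] / [1 - phi_11 rho(1)] = [0.7025 - (0.67)(0.67)] / [1 - (0.67)(0.67)]
         = 0.2536 / 0.5511 = 0.460171.
  Update: phi_21 = phi_11 - phi_22 phi_11 = 0.67 - (0.460171)(0.67) = 0.361686.
Step k = 3:
  phi_33 = [rho(3) - phi_21 rho(2) - phi_22 rho(1)] / [1 - phi_21 rho(1) - phi_22 rho(2)]
    numerator   = 0.631 - (0.361686)(0.7025) - (0.460171)(0.67) = 0.0686015
    denominator = 1 - (0.361686)(0.67) - (0.460171)(0.7025) = 0.43440074
  phi_33 = 0.0686015 / 0.43440074 = 0.1579.
Therefore phi_{33} = 0.1579.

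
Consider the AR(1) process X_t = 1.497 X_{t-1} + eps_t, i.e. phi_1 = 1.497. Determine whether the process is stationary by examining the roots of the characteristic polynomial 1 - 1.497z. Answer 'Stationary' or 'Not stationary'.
\text{Not stationary}

The AR(p) characteristic polynomial is P(z) = 1 - 1.497z.
Stationarity requires all roots to lie outside the unit circle, i.e. |z| > 1 for every root.
This is linear in z: 1 + (-1.497) z = 0  =>  z = -1/(-1.497) = 0.668003,  |z| = 0.668003.
Moduli of all roots: 0.6680.
All moduli strictly greater than 1? No.
Verdict: Not stationary.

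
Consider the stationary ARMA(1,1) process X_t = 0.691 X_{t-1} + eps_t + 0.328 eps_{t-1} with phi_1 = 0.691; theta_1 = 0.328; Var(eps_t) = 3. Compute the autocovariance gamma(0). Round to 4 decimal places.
\gamma(0) = 8.9617

Multiply the model equation by X_{t-k} and take expectations. With theta_0 = psi_0 = 1 and psi_j the MA(infinity) weights, this gives
  gamma(k) - sum_i phi_i gamma(k-i) = c_k,
  c_k = sigma^2 * sum_{j=k..q} theta_j psi_{j-k}   (c_k = 0 for k > q),
using gamma(-m) = gamma(m).
psi-weights needed (psi_j = theta_j + sum_i phi_i psi_{j-i}):
  psi_1 = theta_1 + phi_1 = 0.328 + (0.691) = 1.019
Right-hand sides:
  c_0 = sigma^2 (1 + theta_1 psi_1) = 3 * (1 + (0.328)(1.019)) = 3 * 1.334232 = 4.002696
  c_1 = sigma^2 theta_1 = 3 * (0.328) = 0.984
  c_2 = 0
Equations for k = 0 and k = 1 (AR order 1):
  gamma(0) = phi_1 gamma(1) + c_0
  gamma(1) = phi_1 gamma(0) + c_1
Substituting the second into the first: gamma(0) (1 - phi_1^2) = c_0 + phi_1 c_1, so
  gamma(0) = (c_0 + phi_1 c_1) / (1 - phi_1^2) = (4.002696 + (0.691)(0.984)) / (1 - (0.691)^2) = 4.68264 / 0.522519 = 8.961665.
Therefore gamma(0) = 8.9617 (to 4 decimal places).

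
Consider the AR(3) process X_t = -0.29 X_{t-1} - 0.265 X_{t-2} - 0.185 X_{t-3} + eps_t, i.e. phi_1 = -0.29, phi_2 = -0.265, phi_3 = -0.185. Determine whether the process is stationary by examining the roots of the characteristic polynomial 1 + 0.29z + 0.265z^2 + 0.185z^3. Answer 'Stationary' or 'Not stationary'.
\text{Stationary}

The AR(p) characteristic polynomial is P(z) = 1 + 0.29z + 0.265z^2 + 0.185z^3.
Stationarity requires all roots to lie outside the unit circle, i.e. |z| > 1 for every root.
Degree 3: look for a simple real root z0 first, then factor out (1 - z/z0) and solve the remaining quadratic.
Testing z0 = -2: P(-2) = 1 + (0.29)(-2) + (0.265)(-2)^2 + (0.185)(-2)^3
  = 1 + (-0.58) + (1.06) + (-1.48) = 0.  So z_0 = -2 is a root, |z_0| = 2.
Divide out the factor (1 + 0.5 z) = (1 - z/z0) (since 1/z0 = -0.5):
  P(z) = (1 + 0.5 z)(1 + (-0.21) z + (0.37) z^2)
  [check: z-coef -0.21 - (-0.5) = 0.29; z^2-coef 0.37 - (-0.5)(-0.21) = 0.265; z^3-coef -(-0.5)(0.37) = 0.185.]
Remaining roots from the quadratic factor 1 + (-0.21) z + (0.37) z^2:
  Set 1 + (-0.21) z + (0.37) z^2 = 0, i.e. a z^2 + b z + c = 0 with a = 0.37, b = -0.21, c = 1.
  Discriminant D = b^2 - 4ac = (-0.21)^2 - 4*(0.37)*1 = 0.0441 - (1.48) = -1.4359.
  D < 0, so the roots are the complex-conjugate pair z = (-b +/- i sqrt(-D)) / (2a) = 0.2838 +/- 1.6193i.
  For a conjugate pair |z|^2 = z * conj(z) = (product of roots) = c/a = 1/(0.37) = 2.702703, so |z| = sqrt(2.702703) = 1.644 for both roots.
Moduli of all roots: 2.0000, 1.6440, 1.6440.
All moduli strictly greater than 1? Yes.
Verdict: Stationary.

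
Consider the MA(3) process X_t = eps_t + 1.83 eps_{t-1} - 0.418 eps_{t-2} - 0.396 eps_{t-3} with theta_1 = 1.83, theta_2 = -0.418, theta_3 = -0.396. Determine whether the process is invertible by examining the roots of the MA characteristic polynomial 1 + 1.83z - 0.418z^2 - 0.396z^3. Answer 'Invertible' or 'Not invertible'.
\text{Not invertible}

The MA(q) characteristic polynomial is P(z) = 1 + 1.83z - 0.418z^2 - 0.396z^3.
Invertibility requires all roots to lie outside the unit circle, i.e. |z| > 1 for every root.
Degree 3: look for a simple real root z0 first, then factor out (1 - z/z0) and solve the remaining quadratic.
Testing z0 = -2.5: P(-2.5) = 1 + (1.83)(-2.5) + (-0.418)(-2.5)^2 + (-0.396)(-2.5)^3
  = 1 + (-4.575) + (-2.6125) + (6.1875) = 0.  So z_0 = -2.5 is a root, |z_0| = 2.5.
Divide out the factor (1 + 0.4 z) = (1 - z/z0) (since 1/z0 = -0.4):
  P(z) = (1 + 0.4 z)(1 + (1.43) z + (-0.99) z^2)
  [check: z-coef 1.43 - (-0.4) = 1.83; z^2-coef -0.99 - (-0.4)(1.43) = -0.418; z^3-coef -(-0.4)(-0.99) = -0.396.]
Remaining roots from the quadratic factor 1 + (1.43) z + (-0.99) z^2:
  Set 1 + (1.43) z + (-0.99) z^2 = 0, i.e. a z^2 + b z + c = 0 with a = -0.99, b = 1.43, c = 1.
  Discriminant D = b^2 - 4ac = (1.43)^2 - 4*(-0.99)*1 = 2.0449 - (-3.96) = 6.0049.
  D >= 0, so the roots are real: z = (-b +/- sqrt(D)) / (2a) = (-1.43 +/- 2.45049) / (-1.98).
    z_1 = (-1.43 + 2.45049) / (-1.98) = -0.5154,   |z_1| = 0.5154.
    z_2 = (-1.43 - 2.45049) / (-1.98) = 1.9598,   |z_2| = 1.9598.
Moduli of all roots: 2.5000, 0.5154, 1.9598.
All moduli strictly greater than 1? No.
Verdict: Not invertible.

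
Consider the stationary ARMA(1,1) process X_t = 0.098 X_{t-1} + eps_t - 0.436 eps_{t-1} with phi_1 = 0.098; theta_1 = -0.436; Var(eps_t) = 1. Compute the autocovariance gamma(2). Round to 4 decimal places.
\gamma(2) = -0.0320

Multiply the model equation by X_{t-k} and take expectations. With theta_0 = psi_0 = 1 and psi_j the MA(infinity) weights, this gives
  gamma(k) - sum_i phi_i gamma(k-i) = c_k,
  c_k = sigma^2 * sum_{j=k..q} theta_j psi_{j-k}   (c_k = 0 for k > q),
using gamma(-m) = gamma(m).
psi-weights needed (psi_j = theta_j + sum_i phi_i psi_{j-i}):
  psi_1 = theta_1 + phi_1 = -0.436 + (0.098) = -0.338
Right-hand sides:
  c_0 = sigma^2 (1 + theta_1 psi_1) = 1 * (1 + (-0.436)(-0.338)) = 1 * 1.147368 = 1.147368
  c_1 = sigma^2 theta_1 = 1 * (-0.436) = -0.436
  c_2 = 0
Equations for k = 0 and k = 1 (AR order 1):
  gamma(0) = phi_1 gamma(1) + c_0
  gamma(1) = phi_1 gamma(0) + c_1
Substituting the second into the first: gamma(0) (1 - phi_1^2) = c_0 + phi_1 c_1, so
  gamma(0) = (c_0 + phi_1 c_1) / (1 - phi_1^2) = (1.147368 + (0.098)(-0.436)) / (1 - (0.098)^2) = 1.10464 / 0.990396 = 1.115352.
  gamma(1) = phi_1 gamma(0) + c_1 = (0.098)(1.115352) + (-0.436) = -0.326696.
For k = 2 (> q): gamma(2) = phi_1 gamma(1) = (0.098)(-0.326696) = -0.032016.
Therefore gamma(2) = -0.0320 (to 4 decimal places).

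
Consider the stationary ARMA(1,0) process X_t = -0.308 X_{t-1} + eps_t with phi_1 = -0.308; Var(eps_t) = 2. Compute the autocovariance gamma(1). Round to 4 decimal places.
\gamma(1) = -0.6806

Multiply the model equation by X_{t-k} and take expectations. With theta_0 = psi_0 = 1 and psi_j the MA(infinity) weights, this gives
  gamma(k) - sum_i phi_i gamma(k-i) = c_k,
  c_k = sigma^2 * sum_{j=k..q} theta_j psi_{j-k}   (c_k = 0 for k > q),
using gamma(-m) = gamma(m).
Pure AR (q = 0): c_0 = sigma^2 = 2, c_k = 0 for k >= 1.
Equations for k = 0 and k = 1 (AR order 1):
  gamma(0) = phi_1 gamma(1) + c_0
  gamma(1) = phi_1 gamma(0) + c_1
Substituting the second into the first: gamma(0) (1 - phi_1^2) = c_0 + phi_1 c_1, so
  gamma(0) = c_0 / (1 - phi_1^2) = 2 / (1 - (-0.308)^2) = 2 / 0.905136 = 2.209613.
  gamma(1) = phi_1 gamma(0) = (-0.308)(2.209613) = -0.680561.
Therefore gamma(1) = -0.6806 (to 4 decimal places).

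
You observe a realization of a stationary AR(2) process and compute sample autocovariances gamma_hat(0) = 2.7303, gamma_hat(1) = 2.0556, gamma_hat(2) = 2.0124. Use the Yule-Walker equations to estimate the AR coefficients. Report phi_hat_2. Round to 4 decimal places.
\hat\phi_{2} = 0.3930

The Yule-Walker equations for an AR(p) process read, in matrix form,
  Gamma_p phi = r_p,   with   (Gamma_p)_{ij} = gamma(|i - j|),
                       (r_p)_i = gamma(i),   i,j = 1..p.
Substitute the sample gammas (Toeplitz matrix and right-hand side of size 2):
  Gamma_p = [[2.7303, 2.0556], [2.0556, 2.7303]]
  r_p     = [2.0556, 2.0124]
Written out:
  2.7303 phi_1 + 2.0556 phi_2 = 2.0556
  2.0556 phi_1 + 2.7303 phi_2 = 2.0124
Solve by Cramer's rule:
  det = gamma(0)^2 - gamma(1)^2 = (2.7303)^2 - (2.0556)^2 = 7.45453809 - 4.22549136 = 3.22904673
  phi_hat_1 = [gamma(1) gamma(0) - gamma(1) gamma(2)] / det = [(2.0556)(2.7303) - (2.0556)(2.0124)] / 3.22904673 = 1.47571524 / 3.22904673 = 0.457
  phi_hat_2 = [gamma(0) gamma(2) - gamma(1)^2] / det = [(2.7303)(2.0124) - (2.0556)^2] / 3.22904673 = 1.26896436 / 3.22904673 = 0.393
So phi_hat = [0.4570, 0.3930].
Therefore phi_hat_2 = 0.3930.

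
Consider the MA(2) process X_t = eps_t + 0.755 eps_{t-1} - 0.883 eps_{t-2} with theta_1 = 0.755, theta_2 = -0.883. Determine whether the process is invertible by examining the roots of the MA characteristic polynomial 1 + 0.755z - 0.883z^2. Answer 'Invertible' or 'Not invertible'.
\text{Not invertible}

The MA(q) characteristic polynomial is P(z) = 1 + 0.755z - 0.883z^2.
Invertibility requires all roots to lie outside the unit circle, i.e. |z| > 1 for every root.
Set 1 + (0.755) z + (-0.883) z^2 = 0, i.e. a z^2 + b z + c = 0 with a = -0.883, b = 0.755, c = 1.
Discriminant D = b^2 - 4ac = (0.755)^2 - 4*(-0.883)*1 = 0.570025 - (-3.532) = 4.102025.
D >= 0, so the roots are real: z = (-b +/- sqrt(D)) / (2a) = (-0.755 +/- 2.025346) / (-1.766).
  z_1 = (-0.755 + 2.025346) / (-1.766) = -0.7193,   |z_1| = 0.7193.
  z_2 = (-0.755 - 2.025346) / (-1.766) = 1.5744,   |z_2| = 1.5744.
Moduli of all roots: 0.7193, 1.5744.
All moduli strictly greater than 1? No.
Verdict: Not invertible.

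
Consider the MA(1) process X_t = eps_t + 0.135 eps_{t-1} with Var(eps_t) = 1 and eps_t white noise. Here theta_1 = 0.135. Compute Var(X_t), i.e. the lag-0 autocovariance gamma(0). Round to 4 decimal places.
\gamma(0) = 1.0182

For an MA(q) process X_t = eps_t + sum_i theta_i eps_{t-i} with
Var(eps_t) = sigma^2, the variance is
  gamma(0) = sigma^2 * (1 + sum_i theta_i^2).
  sum_i theta_i^2 = (0.135)^2 = 0.018225.
  gamma(0) = 1 * (1 + 0.018225) = 1 * 1.018225 = 1.018225, which rounds to 1.0182.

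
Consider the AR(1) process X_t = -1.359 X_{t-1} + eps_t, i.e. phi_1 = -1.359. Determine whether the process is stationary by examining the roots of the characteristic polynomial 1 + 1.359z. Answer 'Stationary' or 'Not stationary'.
\text{Not stationary}

The AR(p) characteristic polynomial is P(z) = 1 + 1.359z.
Stationarity requires all roots to lie outside the unit circle, i.e. |z| > 1 for every root.
This is linear in z: 1 + (1.359) z = 0  =>  z = -1/(1.359) = -0.735835,  |z| = 0.735835.
Moduli of all roots: 0.7358.
All moduli strictly greater than 1? No.
Verdict: Not stationary.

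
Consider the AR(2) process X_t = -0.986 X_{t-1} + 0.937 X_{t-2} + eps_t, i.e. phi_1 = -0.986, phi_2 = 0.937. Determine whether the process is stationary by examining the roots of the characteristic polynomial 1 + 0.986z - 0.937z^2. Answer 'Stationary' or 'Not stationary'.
\text{Not stationary}

The AR(p) characteristic polynomial is P(z) = 1 + 0.986z - 0.937z^2.
Stationarity requires all roots to lie outside the unit circle, i.e. |z| > 1 for every root.
Set 1 + (0.986) z + (-0.937) z^2 = 0, i.e. a z^2 + b z + c = 0 with a = -0.937, b = 0.986, c = 1.
Discriminant D = b^2 - 4ac = (0.986)^2 - 4*(-0.937)*1 = 0.972196 - (-3.748) = 4.720196.
D >= 0, so the roots are real: z = (-b +/- sqrt(D)) / (2a) = (-0.986 +/- 2.172601) / (-1.874).
  z_1 = (-0.986 + 2.172601) / (-1.874) = -0.6332,   |z_1| = 0.6332.
  z_2 = (-0.986 - 2.172601) / (-1.874) = 1.6855,   |z_2| = 1.6855.
Moduli of all roots: 0.6332, 1.6855.
All moduli strictly greater than 1? No.
Verdict: Not stationary.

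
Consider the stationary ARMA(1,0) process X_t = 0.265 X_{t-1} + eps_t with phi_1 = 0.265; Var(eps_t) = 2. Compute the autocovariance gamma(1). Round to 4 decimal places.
\gamma(1) = 0.5700

Multiply the model equation by X_{t-k} and take expectations. With theta_0 = psi_0 = 1 and psi_j the MA(infinity) weights, this gives
  gamma(k) - sum_i phi_i gamma(k-i) = c_k,
  c_k = sigma^2 * sum_{j=k..q} theta_j psi_{j-k}   (c_k = 0 for k > q),
using gamma(-m) = gamma(m).
Pure AR (q = 0): c_0 = sigma^2 = 2, c_k = 0 for k >= 1.
Equations for k = 0 and k = 1 (AR order 1):
  gamma(0) = phi_1 gamma(1) + c_0
  gamma(1) = phi_1 gamma(0) + c_1
Substituting the second into the first: gamma(0) (1 - phi_1^2) = c_0 + phi_1 c_1, so
  gamma(0) = c_0 / (1 - phi_1^2) = 2 / (1 - (0.265)^2) = 2 / 0.929775 = 2.151058.
  gamma(1) = phi_1 gamma(0) = (0.265)(2.151058) = 0.57003.
Therefore gamma(1) = 0.5700 (to 4 decimal places).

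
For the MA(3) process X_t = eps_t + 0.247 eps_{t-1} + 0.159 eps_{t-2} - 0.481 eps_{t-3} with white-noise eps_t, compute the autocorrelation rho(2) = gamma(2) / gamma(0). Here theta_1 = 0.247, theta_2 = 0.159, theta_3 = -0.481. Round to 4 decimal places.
\rho(2) = 0.0305

For an MA(q) process with theta_0 = 1, the autocovariance is
  gamma(k) = sigma^2 * sum_{i=0..q-k} theta_i * theta_{i+k},
and rho(k) = gamma(k) / gamma(0). Sigma^2 cancels.
  numerator   = (1)*(0.159) + (0.247)*(-0.481) = 0.040193.
  denominator = (1)^2 + (0.247)^2 + (0.159)^2 + (-0.481)^2 = 1.317651.
  rho(2) = 0.040193 / 1.317651 = 0.0305.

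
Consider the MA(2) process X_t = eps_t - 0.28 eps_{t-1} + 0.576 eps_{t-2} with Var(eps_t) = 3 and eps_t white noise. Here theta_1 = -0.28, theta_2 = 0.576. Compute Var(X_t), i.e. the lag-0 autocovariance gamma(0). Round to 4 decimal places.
\gamma(0) = 4.2305

For an MA(q) process X_t = eps_t + sum_i theta_i eps_{t-i} with
Var(eps_t) = sigma^2, the variance is
  gamma(0) = sigma^2 * (1 + sum_i theta_i^2).
  sum_i theta_i^2 = (-0.28)^2 + (0.576)^2 = 0.0784 + 0.331776 = 0.410176.
  gamma(0) = 3 * (1 + 0.410176) = 3 * 1.410176 = 4.230528, which rounds to 4.2305.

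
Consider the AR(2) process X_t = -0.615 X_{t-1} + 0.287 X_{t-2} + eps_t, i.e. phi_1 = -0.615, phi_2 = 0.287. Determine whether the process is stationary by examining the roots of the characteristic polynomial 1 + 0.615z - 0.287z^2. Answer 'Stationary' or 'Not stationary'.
\text{Stationary}

The AR(p) characteristic polynomial is P(z) = 1 + 0.615z - 0.287z^2.
Stationarity requires all roots to lie outside the unit circle, i.e. |z| > 1 for every root.
Set 1 + (0.615) z + (-0.287) z^2 = 0, i.e. a z^2 + b z + c = 0 with a = -0.287, b = 0.615, c = 1.
Discriminant D = b^2 - 4ac = (0.615)^2 - 4*(-0.287)*1 = 0.378225 - (-1.148) = 1.526225.
D >= 0, so the roots are real: z = (-b +/- sqrt(D)) / (2a) = (-0.615 +/- 1.235405) / (-0.574).
  z_1 = (-0.615 + 1.235405) / (-0.574) = -1.0808,   |z_1| = 1.0808.
  z_2 = (-0.615 - 1.235405) / (-0.574) = 3.2237,   |z_2| = 3.2237.
Moduli of all roots: 1.0808, 3.2237.
All moduli strictly greater than 1? Yes.
Verdict: Stationary.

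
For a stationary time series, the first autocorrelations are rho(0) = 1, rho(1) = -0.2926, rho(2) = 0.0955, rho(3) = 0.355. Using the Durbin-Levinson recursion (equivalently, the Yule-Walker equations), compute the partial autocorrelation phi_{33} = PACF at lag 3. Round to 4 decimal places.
\phi_{33} = 0.4220

The PACF at lag k is phi_{kk}, the last component of the solution
to the Yule-Walker system G_k phi = r_k where
  (G_k)_{ij} = rho(|i - j|), (r_k)_i = rho(i), i,j = 1..k.
Equivalently, Durbin-Levinson gives phi_{kk} iteratively:
  phi_{11} = rho(1)
  phi_{kk} = [rho(k) - sum_{j=1..k-1} phi_{k-1,j} rho(k-j)]
            / [1 - sum_{j=1..k-1} phi_{k-1,j} rho(j)],
  phi_{k,j} = phi_{k-1,j} - phi_{kk} phi_{k-1,k-j},  j = 1..k-1.
Step k = 1:
  phi_11 = rho(1) = -0.2926.
Step k = 2:
  phi_22 = [rho(2) - phi_11 rho(1)] / [1 - phi_11 rho(1)] = [0.0955 - (-0.2926)(-0.2926)] / [1 - (-0.2926)(-0.2926)]
         = 0.00988524 / 0.91438524 = 0.010811.
  Update: phi_21 = phi_11 - phi_22 phi_11 = -0.2926 - (0.010811)(-0.2926) = -0.289437.
Step k = 3:
  phi_33 = [rho(3) - phi_21 rho(2) - phi_22 rho(1)] / [1 - phi_21 rho(1) - phi_22 rho(2)]
    numerator   = 0.355 - (-0.289437)(0.0955) - (0.010811)(-0.2926) = 0.38580445
    denominator = 1 - (-0.289437)(-0.2926) - (0.010811)(0.0955) = 0.91427837
  phi_33 = 0.38580445 / 0.91427837 = 0.422.
Therefore phi_{33} = 0.4220.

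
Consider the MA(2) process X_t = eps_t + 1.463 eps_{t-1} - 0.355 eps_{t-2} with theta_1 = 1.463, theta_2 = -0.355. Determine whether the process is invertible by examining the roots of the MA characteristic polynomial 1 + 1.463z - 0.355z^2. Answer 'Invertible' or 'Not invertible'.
\text{Not invertible}

The MA(q) characteristic polynomial is P(z) = 1 + 1.463z - 0.355z^2.
Invertibility requires all roots to lie outside the unit circle, i.e. |z| > 1 for every root.
Set 1 + (1.463) z + (-0.355) z^2 = 0, i.e. a z^2 + b z + c = 0 with a = -0.355, b = 1.463, c = 1.
Discriminant D = b^2 - 4ac = (1.463)^2 - 4*(-0.355)*1 = 2.140369 - (-1.42) = 3.560369.
D >= 0, so the roots are real: z = (-b +/- sqrt(D)) / (2a) = (-1.463 +/- 1.886894) / (-0.71).
  z_1 = (-1.463 + 1.886894) / (-0.71) = -0.597,   |z_1| = 0.597.
  z_2 = (-1.463 - 1.886894) / (-0.71) = 4.7182,   |z_2| = 4.7182.
Moduli of all roots: 0.5970, 4.7182.
All moduli strictly greater than 1? No.
Verdict: Not invertible.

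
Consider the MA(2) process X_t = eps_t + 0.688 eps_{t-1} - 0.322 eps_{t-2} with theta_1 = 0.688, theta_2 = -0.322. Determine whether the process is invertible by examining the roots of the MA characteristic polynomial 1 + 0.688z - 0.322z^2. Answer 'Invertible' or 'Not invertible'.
\text{Not invertible}

The MA(q) characteristic polynomial is P(z) = 1 + 0.688z - 0.322z^2.
Invertibility requires all roots to lie outside the unit circle, i.e. |z| > 1 for every root.
Set 1 + (0.688) z + (-0.322) z^2 = 0, i.e. a z^2 + b z + c = 0 with a = -0.322, b = 0.688, c = 1.
Discriminant D = b^2 - 4ac = (0.688)^2 - 4*(-0.322)*1 = 0.473344 - (-1.288) = 1.761344.
D >= 0, so the roots are real: z = (-b +/- sqrt(D)) / (2a) = (-0.688 +/- 1.327156) / (-0.644).
  z_1 = (-0.688 + 1.327156) / (-0.644) = -0.9925,   |z_1| = 0.9925.
  z_2 = (-0.688 - 1.327156) / (-0.644) = 3.1291,   |z_2| = 3.1291.
Moduli of all roots: 0.9925, 3.1291.
All moduli strictly greater than 1? No.
Verdict: Not invertible.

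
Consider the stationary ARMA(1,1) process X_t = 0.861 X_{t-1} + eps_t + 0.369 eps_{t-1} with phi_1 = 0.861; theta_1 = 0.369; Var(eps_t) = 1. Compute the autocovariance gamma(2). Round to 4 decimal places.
\gamma(2) = 5.3947

Multiply the model equation by X_{t-k} and take expectations. With theta_0 = psi_0 = 1 and psi_j the MA(infinity) weights, this gives
  gamma(k) - sum_i phi_i gamma(k-i) = c_k,
  c_k = sigma^2 * sum_{j=k..q} theta_j psi_{j-k}   (c_k = 0 for k > q),
using gamma(-m) = gamma(m).
psi-weights needed (psi_j = theta_j + sum_i phi_i psi_{j-i}):
  psi_1 = theta_1 + phi_1 = 0.369 + (0.861) = 1.23
Right-hand sides:
  c_0 = sigma^2 (1 + theta_1 psi_1) = 1 * (1 + (0.369)(1.23)) = 1 * 1.45387 = 1.45387
  c_1 = sigma^2 theta_1 = 1 * (0.369) = 0.369
  c_2 = 0
Equations for k = 0 and k = 1 (AR order 1):
  gamma(0) = phi_1 gamma(1) + c_0
  gamma(1) = phi_1 gamma(0) + c_1
Substituting the second into the first: gamma(0) (1 - phi_1^2) = c_0 + phi_1 c_1, so
  gamma(0) = (c_0 + phi_1 c_1) / (1 - phi_1^2) = (1.45387 + (0.861)(0.369)) / (1 - (0.861)^2) = 1.771579 / 0.258679 = 6.848561.
  gamma(1) = phi_1 gamma(0) + c_1 = (0.861)(6.848561) + (0.369) = 6.265611.
For k = 2 (> q): gamma(2) = phi_1 gamma(1) = (0.861)(6.265611) = 5.394691.
Therefore gamma(2) = 5.3947 (to 4 decimal places).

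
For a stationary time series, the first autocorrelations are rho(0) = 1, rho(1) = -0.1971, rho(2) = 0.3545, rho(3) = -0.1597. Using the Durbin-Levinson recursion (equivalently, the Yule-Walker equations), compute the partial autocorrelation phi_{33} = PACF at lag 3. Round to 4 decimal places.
\phi_{33} = -0.0560

The PACF at lag k is phi_{kk}, the last component of the solution
to the Yule-Walker system G_k phi = r_k where
  (G_k)_{ij} = rho(|i - j|), (r_k)_i = rho(i), i,j = 1..k.
Equivalently, Durbin-Levinson gives phi_{kk} iteratively:
  phi_{11} = rho(1)
  phi_{kk} = [rho(k) - sum_{j=1..k-1} phi_{k-1,j} rho(k-j)]
            / [1 - sum_{j=1..k-1} phi_{k-1,j} rho(j)],
  phi_{k,j} = phi_{k-1,j} - phi_{kk} phi_{k-1,k-j},  j = 1..k-1.
Step k = 1:
  phi_11 = rho(1) = -0.1971.
Step k = 2:
  phi_22 = [rho(2) - phi_11 rho(1)] / [1 - phi_11 rho(1)] = [0.3545 - (-0.1971)(-0.1971)] / [1 - (-0.1971)(-0.1971)]
         = 0.31565159 / 0.96115159 = 0.32841.
  Update: phi_21 = phi_11 - phi_22 phi_11 = -0.1971 - (0.32841)(-0.1971) = -0.13237.
Step k = 3:
  phi_33 = [rho(3) - phi_21 rho(2) - phi_22 rho(1)] / [1 - phi_21 rho(1) - phi_22 rho(2)]
    numerator   = -0.1597 - (-0.13237)(0.3545) - (0.32841)(-0.1971) = -0.04804511
    denominator = 1 - (-0.13237)(-0.1971) - (0.32841)(0.3545) = 0.85748852
  phi_33 = -0.04804511 / 0.85748852 = -0.056.
Therefore phi_{33} = -0.0560.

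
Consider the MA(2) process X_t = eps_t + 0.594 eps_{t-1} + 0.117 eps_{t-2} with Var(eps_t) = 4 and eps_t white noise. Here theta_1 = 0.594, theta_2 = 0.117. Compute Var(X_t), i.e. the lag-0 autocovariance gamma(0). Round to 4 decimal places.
\gamma(0) = 5.4661

For an MA(q) process X_t = eps_t + sum_i theta_i eps_{t-i} with
Var(eps_t) = sigma^2, the variance is
  gamma(0) = sigma^2 * (1 + sum_i theta_i^2).
  sum_i theta_i^2 = (0.594)^2 + (0.117)^2 = 0.352836 + 0.013689 = 0.366525.
  gamma(0) = 4 * (1 + 0.366525) = 4 * 1.366525 = 5.4661.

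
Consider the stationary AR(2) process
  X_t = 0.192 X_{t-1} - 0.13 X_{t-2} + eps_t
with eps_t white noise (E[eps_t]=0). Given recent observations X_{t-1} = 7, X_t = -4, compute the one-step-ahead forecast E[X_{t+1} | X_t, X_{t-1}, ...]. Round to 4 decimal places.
E[X_{t+1} \mid \mathcal F_t] = -1.6780

For an AR(p) model X_t = c + sum_i phi_i X_{t-i} + eps_t, the
one-step-ahead conditional mean is
  E[X_{t+1} | X_t, ...] = c + sum_i phi_i X_{t+1-i}.
Substitute known values:
  E[X_{t+1} | ...] = (0.192) * (-4) + (-0.13) * (7)
                   = -1.6780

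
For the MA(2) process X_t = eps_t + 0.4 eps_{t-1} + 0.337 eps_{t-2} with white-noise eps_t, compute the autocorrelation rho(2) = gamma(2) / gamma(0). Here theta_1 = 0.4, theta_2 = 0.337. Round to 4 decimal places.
\rho(2) = 0.2646

For an MA(q) process with theta_0 = 1, the autocovariance is
  gamma(k) = sigma^2 * sum_{i=0..q-k} theta_i * theta_{i+k},
and rho(k) = gamma(k) / gamma(0). Sigma^2 cancels.
  numerator   = (1)*(0.337) = 0.337.
  denominator = (1)^2 + (0.4)^2 + (0.337)^2 = 1.273569.
  rho(2) = 0.337 / 1.273569 = 0.2646.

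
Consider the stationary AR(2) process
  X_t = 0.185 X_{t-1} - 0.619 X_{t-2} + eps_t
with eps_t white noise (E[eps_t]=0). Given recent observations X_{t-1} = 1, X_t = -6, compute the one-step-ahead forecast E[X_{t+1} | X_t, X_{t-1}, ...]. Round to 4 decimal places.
E[X_{t+1} \mid \mathcal F_t] = -1.7290

For an AR(p) model X_t = c + sum_i phi_i X_{t-i} + eps_t, the
one-step-ahead conditional mean is
  E[X_{t+1} | X_t, ...] = c + sum_i phi_i X_{t+1-i}.
Substitute known values:
  E[X_{t+1} | ...] = (0.185) * (-6) + (-0.619) * (1)
                   = -1.7290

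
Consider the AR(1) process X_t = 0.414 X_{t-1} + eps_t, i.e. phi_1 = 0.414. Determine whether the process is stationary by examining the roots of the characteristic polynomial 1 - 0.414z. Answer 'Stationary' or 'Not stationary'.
\text{Stationary}

The AR(p) characteristic polynomial is P(z) = 1 - 0.414z.
Stationarity requires all roots to lie outside the unit circle, i.e. |z| > 1 for every root.
This is linear in z: 1 + (-0.414) z = 0  =>  z = -1/(-0.414) = 2.415459,  |z| = 2.415459.
Moduli of all roots: 2.4155.
All moduli strictly greater than 1? Yes.
Verdict: Stationary.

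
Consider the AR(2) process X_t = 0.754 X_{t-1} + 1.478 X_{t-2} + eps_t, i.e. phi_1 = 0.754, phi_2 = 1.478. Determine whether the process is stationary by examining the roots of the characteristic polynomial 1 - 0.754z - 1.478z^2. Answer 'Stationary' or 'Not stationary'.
\text{Not stationary}

The AR(p) characteristic polynomial is P(z) = 1 - 0.754z - 1.478z^2.
Stationarity requires all roots to lie outside the unit circle, i.e. |z| > 1 for every root.
Set 1 + (-0.754) z + (-1.478) z^2 = 0, i.e. a z^2 + b z + c = 0 with a = -1.478, b = -0.754, c = 1.
Discriminant D = b^2 - 4ac = (-0.754)^2 - 4*(-1.478)*1 = 0.568516 - (-5.912) = 6.480516.
D >= 0, so the roots are real: z = (-b +/- sqrt(D)) / (2a) = (0.754 +/- 2.545686) / (-2.956).
  z_1 = (0.754 + 2.545686) / (-2.956) = -1.1163,   |z_1| = 1.1163.
  z_2 = (0.754 - 2.545686) / (-2.956) = 0.6061,   |z_2| = 0.6061.
Moduli of all roots: 1.1163, 0.6061.
All moduli strictly greater than 1? No.
Verdict: Not stationary.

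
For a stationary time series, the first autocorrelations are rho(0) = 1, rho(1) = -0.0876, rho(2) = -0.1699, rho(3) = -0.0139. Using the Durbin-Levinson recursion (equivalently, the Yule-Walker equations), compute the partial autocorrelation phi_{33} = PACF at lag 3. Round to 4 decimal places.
\phi_{33} = -0.0491

The PACF at lag k is phi_{kk}, the last component of the solution
to the Yule-Walker system G_k phi = r_k where
  (G_k)_{ij} = rho(|i - j|), (r_k)_i = rho(i), i,j = 1..k.
Equivalently, Durbin-Levinson gives phi_{kk} iteratively:
  phi_{11} = rho(1)
  phi_{kk} = [rho(k) - sum_{j=1..k-1} phi_{k-1,j} rho(k-j)]
            / [1 - sum_{j=1..k-1} phi_{k-1,j} rho(j)],
  phi_{k,j} = phi_{k-1,j} - phi_{kk} phi_{k-1,k-j},  j = 1..k-1.
Step k = 1:
  phi_11 = rho(1) = -0.0876.
Step k = 2:
  phi_22 = [rho(2) - phi_11 rho(1)] / [1 - phi_11 rho(1)] = [-0.1699 - (-0.0876)(-0.0876)] / [1 - (-0.0876)(-0.0876)]
         = -0.17757376 / 0.99232624 = -0.178947.
  Update: phi_21 = phi_11 - phi_22 phi_11 = -0.0876 - (-0.178947)(-0.0876) = -0.103276.
Step k = 3:
  phi_33 = [rho(3) - phi_21 rho(2) - phi_22 rho(1)] / [1 - phi_21 rho(1) - phi_22 rho(2)]
    numerator   = -0.0139 - (-0.103276)(-0.1699) - (-0.178947)(-0.0876) = -0.0471223
    denominator = 1 - (-0.103276)(-0.0876) - (-0.178947)(-0.1699) = 0.96054996
  phi_33 = -0.0471223 / 0.96054996 = -0.0491.
Therefore phi_{33} = -0.0491.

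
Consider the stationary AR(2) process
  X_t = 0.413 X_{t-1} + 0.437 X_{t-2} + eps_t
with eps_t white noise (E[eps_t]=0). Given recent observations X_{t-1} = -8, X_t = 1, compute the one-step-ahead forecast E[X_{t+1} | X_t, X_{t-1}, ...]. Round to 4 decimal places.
E[X_{t+1} \mid \mathcal F_t] = -3.0830

For an AR(p) model X_t = c + sum_i phi_i X_{t-i} + eps_t, the
one-step-ahead conditional mean is
  E[X_{t+1} | X_t, ...] = c + sum_i phi_i X_{t+1-i}.
Substitute known values:
  E[X_{t+1} | ...] = (0.413) * (1) + (0.437) * (-8)
                   = -3.0830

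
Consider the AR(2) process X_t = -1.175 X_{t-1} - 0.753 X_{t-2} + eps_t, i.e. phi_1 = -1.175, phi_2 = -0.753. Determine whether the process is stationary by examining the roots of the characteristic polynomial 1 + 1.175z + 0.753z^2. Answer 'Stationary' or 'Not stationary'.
\text{Stationary}

The AR(p) characteristic polynomial is P(z) = 1 + 1.175z + 0.753z^2.
Stationarity requires all roots to lie outside the unit circle, i.e. |z| > 1 for every root.
Set 1 + (1.175) z + (0.753) z^2 = 0, i.e. a z^2 + b z + c = 0 with a = 0.753, b = 1.175, c = 1.
Discriminant D = b^2 - 4ac = (1.175)^2 - 4*(0.753)*1 = 1.380625 - (3.012) = -1.631375.
D < 0, so the roots are the complex-conjugate pair z = (-b +/- i sqrt(-D)) / (2a) = -0.7802 +/- 0.8481i.
For a conjugate pair |z|^2 = z * conj(z) = (product of roots) = c/a = 1/(0.753) = 1.328021, so |z| = sqrt(1.328021) = 1.1524 for both roots.
Moduli of all roots: 1.1524, 1.1524.
All moduli strictly greater than 1? Yes.
Verdict: Stationary.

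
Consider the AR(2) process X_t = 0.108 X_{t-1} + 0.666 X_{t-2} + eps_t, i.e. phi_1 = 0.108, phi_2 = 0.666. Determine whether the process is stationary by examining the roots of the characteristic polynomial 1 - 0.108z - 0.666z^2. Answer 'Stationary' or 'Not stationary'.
\text{Stationary}

The AR(p) characteristic polynomial is P(z) = 1 - 0.108z - 0.666z^2.
Stationarity requires all roots to lie outside the unit circle, i.e. |z| > 1 for every root.
Set 1 + (-0.108) z + (-0.666) z^2 = 0, i.e. a z^2 + b z + c = 0 with a = -0.666, b = -0.108, c = 1.
Discriminant D = b^2 - 4ac = (-0.108)^2 - 4*(-0.666)*1 = 0.011664 - (-2.664) = 2.675664.
D >= 0, so the roots are real: z = (-b +/- sqrt(D)) / (2a) = (0.108 +/- 1.635746) / (-1.332).
  z_1 = (0.108 + 1.635746) / (-1.332) = -1.3091,   |z_1| = 1.3091.
  z_2 = (0.108 - 1.635746) / (-1.332) = 1.147,   |z_2| = 1.147.
Moduli of all roots: 1.3091, 1.1470.
All moduli strictly greater than 1? Yes.
Verdict: Stationary.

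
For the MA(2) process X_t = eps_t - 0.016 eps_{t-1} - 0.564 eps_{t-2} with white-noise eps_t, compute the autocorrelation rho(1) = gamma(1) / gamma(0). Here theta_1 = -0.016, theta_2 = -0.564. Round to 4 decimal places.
\rho(1) = -0.0053

For an MA(q) process with theta_0 = 1, the autocovariance is
  gamma(k) = sigma^2 * sum_{i=0..q-k} theta_i * theta_{i+k},
and rho(k) = gamma(k) / gamma(0). Sigma^2 cancels.
  numerator   = (1)*(-0.016) + (-0.016)*(-0.564) = -0.006976.
  denominator = (1)^2 + (-0.016)^2 + (-0.564)^2 = 1.318352.
  rho(1) = -0.006976 / 1.318352 = -0.0053.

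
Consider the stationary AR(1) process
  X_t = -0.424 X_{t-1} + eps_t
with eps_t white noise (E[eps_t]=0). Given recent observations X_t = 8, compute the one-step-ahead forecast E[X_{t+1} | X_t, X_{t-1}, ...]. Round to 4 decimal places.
E[X_{t+1} \mid \mathcal F_t] = -3.3920

For an AR(p) model X_t = c + sum_i phi_i X_{t-i} + eps_t, the
one-step-ahead conditional mean is
  E[X_{t+1} | X_t, ...] = c + sum_i phi_i X_{t+1-i}.
Substitute known values:
  E[X_{t+1} | ...] = (-0.424) * (8)
                   = -3.3920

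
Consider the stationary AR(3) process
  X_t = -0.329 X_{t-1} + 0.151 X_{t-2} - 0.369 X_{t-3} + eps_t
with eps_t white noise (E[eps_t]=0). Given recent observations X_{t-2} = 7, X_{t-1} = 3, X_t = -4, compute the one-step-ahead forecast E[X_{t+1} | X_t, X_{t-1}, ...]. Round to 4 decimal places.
E[X_{t+1} \mid \mathcal F_t] = -0.8140

For an AR(p) model X_t = c + sum_i phi_i X_{t-i} + eps_t, the
one-step-ahead conditional mean is
  E[X_{t+1} | X_t, ...] = c + sum_i phi_i X_{t+1-i}.
Substitute known values:
  E[X_{t+1} | ...] = (-0.329) * (-4) + (0.151) * (3) + (-0.369) * (7)
                   = -0.8140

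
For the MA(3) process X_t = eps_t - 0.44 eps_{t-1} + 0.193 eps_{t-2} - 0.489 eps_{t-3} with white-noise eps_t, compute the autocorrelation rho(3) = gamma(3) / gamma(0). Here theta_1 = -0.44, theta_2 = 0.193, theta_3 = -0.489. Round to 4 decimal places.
\rho(3) = -0.3327

For an MA(q) process with theta_0 = 1, the autocovariance is
  gamma(k) = sigma^2 * sum_{i=0..q-k} theta_i * theta_{i+k},
and rho(k) = gamma(k) / gamma(0). Sigma^2 cancels.
  numerator   = (1)*(-0.489) = -0.489.
  denominator = (1)^2 + (-0.44)^2 + (0.193)^2 + (-0.489)^2 = 1.46997.
  rho(3) = -0.489 / 1.46997 = -0.3327.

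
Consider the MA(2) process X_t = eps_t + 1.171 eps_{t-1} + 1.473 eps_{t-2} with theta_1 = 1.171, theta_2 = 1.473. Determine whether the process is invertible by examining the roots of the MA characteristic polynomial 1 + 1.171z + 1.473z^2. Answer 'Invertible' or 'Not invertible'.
\text{Not invertible}

The MA(q) characteristic polynomial is P(z) = 1 + 1.171z + 1.473z^2.
Invertibility requires all roots to lie outside the unit circle, i.e. |z| > 1 for every root.
Set 1 + (1.171) z + (1.473) z^2 = 0, i.e. a z^2 + b z + c = 0 with a = 1.473, b = 1.171, c = 1.
Discriminant D = b^2 - 4ac = (1.171)^2 - 4*(1.473)*1 = 1.371241 - (5.892) = -4.520759.
D < 0, so the roots are the complex-conjugate pair z = (-b +/- i sqrt(-D)) / (2a) = -0.3975 +/- 0.7217i.
For a conjugate pair |z|^2 = z * conj(z) = (product of roots) = c/a = 1/(1.473) = 0.678887, so |z| = sqrt(0.678887) = 0.8239 for both roots.
Moduli of all roots: 0.8239, 0.8239.
All moduli strictly greater than 1? No.
Verdict: Not invertible.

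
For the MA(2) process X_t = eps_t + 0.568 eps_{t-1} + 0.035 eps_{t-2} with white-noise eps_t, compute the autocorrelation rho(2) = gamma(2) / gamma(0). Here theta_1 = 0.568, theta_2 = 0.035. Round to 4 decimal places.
\rho(2) = 0.0264

For an MA(q) process with theta_0 = 1, the autocovariance is
  gamma(k) = sigma^2 * sum_{i=0..q-k} theta_i * theta_{i+k},
and rho(k) = gamma(k) / gamma(0). Sigma^2 cancels.
  numerator   = (1)*(0.035) = 0.035.
  denominator = (1)^2 + (0.568)^2 + (0.035)^2 = 1.323849.
  rho(2) = 0.035 / 1.323849 = 0.0264.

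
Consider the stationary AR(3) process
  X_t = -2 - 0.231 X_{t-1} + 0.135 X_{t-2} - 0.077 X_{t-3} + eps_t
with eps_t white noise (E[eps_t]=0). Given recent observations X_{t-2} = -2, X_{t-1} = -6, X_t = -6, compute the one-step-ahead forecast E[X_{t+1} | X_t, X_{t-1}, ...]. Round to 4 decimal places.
E[X_{t+1} \mid \mathcal F_t] = -1.2700

For an AR(p) model X_t = c + sum_i phi_i X_{t-i} + eps_t, the
one-step-ahead conditional mean is
  E[X_{t+1} | X_t, ...] = c + sum_i phi_i X_{t+1-i}.
Substitute known values:
  E[X_{t+1} | ...] = -2 + (-0.231) * (-6) + (0.135) * (-6) + (-0.077) * (-2)
                   = -1.2700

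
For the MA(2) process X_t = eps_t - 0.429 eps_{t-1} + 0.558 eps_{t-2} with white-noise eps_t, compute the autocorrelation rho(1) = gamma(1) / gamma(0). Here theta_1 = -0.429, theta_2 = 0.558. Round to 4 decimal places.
\rho(1) = -0.4470

For an MA(q) process with theta_0 = 1, the autocovariance is
  gamma(k) = sigma^2 * sum_{i=0..q-k} theta_i * theta_{i+k},
and rho(k) = gamma(k) / gamma(0). Sigma^2 cancels.
  numerator   = (1)*(-0.429) + (-0.429)*(0.558) = -0.668382.
  denominator = (1)^2 + (-0.429)^2 + (0.558)^2 = 1.495405.
  rho(1) = -0.668382 / 1.495405 = -0.4470.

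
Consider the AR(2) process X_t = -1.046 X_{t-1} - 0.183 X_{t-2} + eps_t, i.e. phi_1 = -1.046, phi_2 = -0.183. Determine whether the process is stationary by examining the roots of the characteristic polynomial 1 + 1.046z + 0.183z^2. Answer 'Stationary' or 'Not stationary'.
\text{Stationary}

The AR(p) characteristic polynomial is P(z) = 1 + 1.046z + 0.183z^2.
Stationarity requires all roots to lie outside the unit circle, i.e. |z| > 1 for every root.
Set 1 + (1.046) z + (0.183) z^2 = 0, i.e. a z^2 + b z + c = 0 with a = 0.183, b = 1.046, c = 1.
Discriminant D = b^2 - 4ac = (1.046)^2 - 4*(0.183)*1 = 1.094116 - (0.732) = 0.362116.
D >= 0, so the roots are real: z = (-b +/- sqrt(D)) / (2a) = (-1.046 +/- 0.601761) / (0.366).
  z_1 = (-1.046 + 0.601761) / (0.366) = -1.2138,   |z_1| = 1.2138.
  z_2 = (-1.046 - 0.601761) / (0.366) = -4.5021,   |z_2| = 4.5021.
Moduli of all roots: 1.2138, 4.5021.
All moduli strictly greater than 1? Yes.
Verdict: Stationary.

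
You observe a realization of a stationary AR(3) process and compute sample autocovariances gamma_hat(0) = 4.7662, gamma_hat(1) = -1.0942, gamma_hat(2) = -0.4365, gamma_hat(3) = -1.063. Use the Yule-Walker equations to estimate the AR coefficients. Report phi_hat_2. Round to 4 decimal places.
\hat\phi_{2} = -0.2330

The Yule-Walker equations for an AR(p) process read, in matrix form,
  Gamma_p phi = r_p,   with   (Gamma_p)_{ij} = gamma(|i - j|),
                       (r_p)_i = gamma(i),   i,j = 1..p.
Substitute the sample gammas (Toeplitz matrix and right-hand side of size 3):
  Gamma_p = [[4.7662, -1.0942, -0.4365], [-1.0942, 4.7662, -1.0942], [-0.4365, -1.0942, 4.7662]]
  r_p     = [-1.0942, -0.4365, -1.063]
Written out (R1..R3):
  (R1) 4.7662 phi_1 - 1.0942 phi_2 - 0.4365 phi_3 = -1.0942
  (R2) -1.0942 phi_1 + 4.7662 phi_2 - 1.0942 phi_3 = -0.4365
  (R3) -0.4365 phi_1 - 1.0942 phi_2 + 4.7662 phi_3 = -1.063
Gaussian elimination:
  R2 <- R2 - (-1.0942/4.7662) R1 = R2 - (-0.229575) R1:  4.514999 phi_2 - 1.194409 phi_3 = -0.687701
  R3 <- R3 - (-0.4365/4.7662) R1 = R3 - (-0.091582) R1:  -1.194409 phi_2 + 4.726224 phi_3 = -1.163209
  R3 <- R3 - (-1.194409/4.514999) R2 = R3 - (-0.264543) R2:  4.410252 phi_3 = -1.345136
Back-substitution:
  phi_hat_3 = -1.345136 / 4.410252 = -0.305002
  phi_hat_2 = (-0.687701 - (-1.194409)(-0.305002)) / 4.514999 = -0.233001
  phi_hat_1 = (-1.0942 - (-1.0942)(-0.233001) - (-0.4365)(-0.305002)) / 4.7662 = -0.310999
So phi_hat = [-0.3110, -0.2330, -0.3050].
Therefore phi_hat_2 = -0.2330.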